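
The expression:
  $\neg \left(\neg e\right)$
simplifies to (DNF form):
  $e$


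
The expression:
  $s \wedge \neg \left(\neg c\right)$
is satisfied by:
  {c: True, s: True}


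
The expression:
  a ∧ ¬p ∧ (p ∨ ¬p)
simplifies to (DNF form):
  a ∧ ¬p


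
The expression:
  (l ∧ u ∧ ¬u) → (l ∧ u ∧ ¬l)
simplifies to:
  True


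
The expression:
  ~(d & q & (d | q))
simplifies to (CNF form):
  ~d | ~q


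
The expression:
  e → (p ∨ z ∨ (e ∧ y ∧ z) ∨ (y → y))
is always true.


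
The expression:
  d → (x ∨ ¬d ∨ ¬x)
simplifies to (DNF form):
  True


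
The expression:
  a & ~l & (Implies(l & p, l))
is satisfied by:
  {a: True, l: False}


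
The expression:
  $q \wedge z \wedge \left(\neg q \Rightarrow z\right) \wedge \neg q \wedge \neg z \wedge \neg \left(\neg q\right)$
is never true.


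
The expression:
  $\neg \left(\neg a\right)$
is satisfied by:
  {a: True}


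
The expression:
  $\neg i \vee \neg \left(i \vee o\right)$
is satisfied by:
  {i: False}


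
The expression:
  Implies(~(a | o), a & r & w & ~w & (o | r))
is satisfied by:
  {a: True, o: True}
  {a: True, o: False}
  {o: True, a: False}


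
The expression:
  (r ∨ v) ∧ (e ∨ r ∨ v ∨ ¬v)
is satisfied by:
  {r: True, v: True}
  {r: True, v: False}
  {v: True, r: False}


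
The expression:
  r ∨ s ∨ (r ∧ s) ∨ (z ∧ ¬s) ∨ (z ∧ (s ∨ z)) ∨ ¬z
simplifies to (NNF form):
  True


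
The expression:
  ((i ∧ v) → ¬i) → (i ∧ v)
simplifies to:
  i ∧ v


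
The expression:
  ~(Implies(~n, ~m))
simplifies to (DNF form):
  m & ~n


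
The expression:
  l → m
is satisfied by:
  {m: True, l: False}
  {l: False, m: False}
  {l: True, m: True}


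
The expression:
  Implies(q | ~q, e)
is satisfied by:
  {e: True}


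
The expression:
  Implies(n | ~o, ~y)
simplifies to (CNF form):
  (o | ~y) & (~n | ~y)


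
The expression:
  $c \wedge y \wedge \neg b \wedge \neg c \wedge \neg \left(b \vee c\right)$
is never true.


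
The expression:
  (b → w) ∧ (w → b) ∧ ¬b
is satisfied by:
  {w: False, b: False}


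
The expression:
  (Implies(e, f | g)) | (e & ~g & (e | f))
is always true.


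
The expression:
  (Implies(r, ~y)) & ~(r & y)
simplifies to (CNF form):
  ~r | ~y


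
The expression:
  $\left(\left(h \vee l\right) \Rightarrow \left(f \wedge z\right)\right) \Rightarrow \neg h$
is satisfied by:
  {h: False, z: False, f: False}
  {f: True, h: False, z: False}
  {z: True, h: False, f: False}
  {f: True, z: True, h: False}
  {h: True, f: False, z: False}
  {f: True, h: True, z: False}
  {z: True, h: True, f: False}


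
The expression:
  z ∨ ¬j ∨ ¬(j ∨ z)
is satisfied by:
  {z: True, j: False}
  {j: False, z: False}
  {j: True, z: True}


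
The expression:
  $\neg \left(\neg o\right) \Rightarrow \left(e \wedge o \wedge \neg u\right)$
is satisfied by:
  {e: True, u: False, o: False}
  {u: False, o: False, e: False}
  {e: True, u: True, o: False}
  {u: True, e: False, o: False}
  {o: True, e: True, u: False}


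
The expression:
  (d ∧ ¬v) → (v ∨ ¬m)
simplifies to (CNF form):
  v ∨ ¬d ∨ ¬m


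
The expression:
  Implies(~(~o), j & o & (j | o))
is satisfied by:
  {j: True, o: False}
  {o: False, j: False}
  {o: True, j: True}


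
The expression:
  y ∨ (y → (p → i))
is always true.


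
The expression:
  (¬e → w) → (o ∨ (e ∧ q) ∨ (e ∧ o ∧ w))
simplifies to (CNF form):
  (e ∨ o ∨ ¬e) ∧ (e ∨ o ∨ ¬w) ∧ (o ∨ q ∨ ¬e) ∧ (o ∨ q ∨ ¬w)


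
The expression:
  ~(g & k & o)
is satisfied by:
  {g: False, k: False, o: False}
  {o: True, g: False, k: False}
  {k: True, g: False, o: False}
  {o: True, k: True, g: False}
  {g: True, o: False, k: False}
  {o: True, g: True, k: False}
  {k: True, g: True, o: False}


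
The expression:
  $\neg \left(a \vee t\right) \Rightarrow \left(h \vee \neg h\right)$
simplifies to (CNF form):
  $\text{True}$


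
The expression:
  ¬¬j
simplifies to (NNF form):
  j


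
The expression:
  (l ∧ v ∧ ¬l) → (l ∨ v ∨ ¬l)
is always true.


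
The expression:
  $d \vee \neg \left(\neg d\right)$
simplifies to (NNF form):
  $d$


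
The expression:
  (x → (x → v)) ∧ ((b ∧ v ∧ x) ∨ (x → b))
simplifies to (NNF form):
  (b ∧ v) ∨ ¬x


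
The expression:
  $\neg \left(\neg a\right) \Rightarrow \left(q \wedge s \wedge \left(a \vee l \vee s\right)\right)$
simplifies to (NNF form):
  $\left(q \wedge s\right) \vee \neg a$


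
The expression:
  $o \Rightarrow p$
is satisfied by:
  {p: True, o: False}
  {o: False, p: False}
  {o: True, p: True}


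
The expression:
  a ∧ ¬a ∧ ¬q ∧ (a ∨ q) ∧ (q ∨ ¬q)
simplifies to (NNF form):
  False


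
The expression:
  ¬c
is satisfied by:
  {c: False}


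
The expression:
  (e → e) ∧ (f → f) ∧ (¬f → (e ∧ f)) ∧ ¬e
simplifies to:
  f ∧ ¬e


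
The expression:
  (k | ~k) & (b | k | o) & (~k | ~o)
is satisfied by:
  {b: True, k: False, o: False}
  {o: True, b: True, k: False}
  {o: True, b: False, k: False}
  {k: True, b: True, o: False}
  {k: True, b: False, o: False}


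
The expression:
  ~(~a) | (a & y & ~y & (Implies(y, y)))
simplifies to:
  a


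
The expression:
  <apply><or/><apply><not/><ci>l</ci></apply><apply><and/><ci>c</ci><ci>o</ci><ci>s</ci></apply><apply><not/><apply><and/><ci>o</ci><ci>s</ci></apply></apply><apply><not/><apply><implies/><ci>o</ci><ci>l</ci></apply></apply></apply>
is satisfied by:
  {c: True, l: False, s: False, o: False}
  {o: False, l: False, c: False, s: False}
  {o: True, c: True, l: False, s: False}
  {o: True, l: False, c: False, s: False}
  {s: True, c: True, o: False, l: False}
  {s: True, o: False, l: False, c: False}
  {s: True, o: True, c: True, l: False}
  {s: True, o: True, l: False, c: False}
  {c: True, l: True, s: False, o: False}
  {l: True, s: False, c: False, o: False}
  {o: True, l: True, c: True, s: False}
  {o: True, l: True, s: False, c: False}
  {c: True, l: True, s: True, o: False}
  {l: True, s: True, o: False, c: False}
  {o: True, l: True, s: True, c: True}


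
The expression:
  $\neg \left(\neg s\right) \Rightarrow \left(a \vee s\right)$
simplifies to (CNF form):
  $\text{True}$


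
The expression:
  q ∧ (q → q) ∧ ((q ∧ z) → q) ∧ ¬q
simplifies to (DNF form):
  False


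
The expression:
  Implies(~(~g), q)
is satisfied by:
  {q: True, g: False}
  {g: False, q: False}
  {g: True, q: True}


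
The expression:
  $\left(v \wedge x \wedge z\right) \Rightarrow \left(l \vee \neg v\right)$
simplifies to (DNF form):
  $l \vee \neg v \vee \neg x \vee \neg z$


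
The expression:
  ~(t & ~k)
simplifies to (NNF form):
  k | ~t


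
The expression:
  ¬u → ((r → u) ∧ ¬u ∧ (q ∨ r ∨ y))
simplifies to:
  u ∨ (q ∧ ¬r) ∨ (y ∧ ¬r)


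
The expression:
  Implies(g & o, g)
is always true.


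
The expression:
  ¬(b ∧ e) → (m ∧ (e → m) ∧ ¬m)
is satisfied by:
  {e: True, b: True}


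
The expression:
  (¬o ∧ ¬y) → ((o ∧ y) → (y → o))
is always true.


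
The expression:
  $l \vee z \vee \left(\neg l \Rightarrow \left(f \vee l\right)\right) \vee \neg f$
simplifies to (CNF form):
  $\text{True}$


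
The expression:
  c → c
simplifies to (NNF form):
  True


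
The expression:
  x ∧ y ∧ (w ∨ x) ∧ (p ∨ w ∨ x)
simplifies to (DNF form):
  x ∧ y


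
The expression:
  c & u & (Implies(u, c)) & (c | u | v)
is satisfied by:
  {c: True, u: True}


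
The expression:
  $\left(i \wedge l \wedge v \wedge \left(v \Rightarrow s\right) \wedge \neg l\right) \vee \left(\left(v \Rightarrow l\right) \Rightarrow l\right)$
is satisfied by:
  {v: True, l: True}
  {v: True, l: False}
  {l: True, v: False}


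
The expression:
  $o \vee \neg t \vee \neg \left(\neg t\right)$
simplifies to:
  $\text{True}$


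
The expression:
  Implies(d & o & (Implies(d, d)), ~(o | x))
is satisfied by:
  {o: False, d: False}
  {d: True, o: False}
  {o: True, d: False}


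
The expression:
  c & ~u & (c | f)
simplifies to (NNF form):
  c & ~u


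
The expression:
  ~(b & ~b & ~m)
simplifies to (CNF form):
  True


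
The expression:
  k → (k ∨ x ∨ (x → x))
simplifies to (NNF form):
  True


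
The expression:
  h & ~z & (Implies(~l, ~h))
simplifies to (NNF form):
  h & l & ~z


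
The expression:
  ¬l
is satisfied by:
  {l: False}


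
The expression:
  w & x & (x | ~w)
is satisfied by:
  {w: True, x: True}


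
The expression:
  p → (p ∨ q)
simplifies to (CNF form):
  True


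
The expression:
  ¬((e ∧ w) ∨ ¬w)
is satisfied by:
  {w: True, e: False}


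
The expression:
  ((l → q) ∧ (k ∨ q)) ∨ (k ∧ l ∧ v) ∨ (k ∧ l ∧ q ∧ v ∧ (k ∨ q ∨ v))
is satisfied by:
  {k: True, q: True, v: True, l: False}
  {k: True, q: True, v: False, l: False}
  {k: True, q: True, l: True, v: True}
  {k: True, q: True, l: True, v: False}
  {q: True, v: True, l: False, k: False}
  {q: True, v: False, l: False, k: False}
  {q: True, l: True, v: True, k: False}
  {q: True, l: True, v: False, k: False}
  {k: True, v: True, l: False, q: False}
  {k: True, v: False, l: False, q: False}
  {k: True, l: True, v: True, q: False}


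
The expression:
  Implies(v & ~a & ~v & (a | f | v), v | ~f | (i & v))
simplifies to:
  True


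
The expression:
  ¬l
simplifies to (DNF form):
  ¬l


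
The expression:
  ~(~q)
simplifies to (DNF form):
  q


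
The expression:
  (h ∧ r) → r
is always true.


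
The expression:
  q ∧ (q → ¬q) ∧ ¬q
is never true.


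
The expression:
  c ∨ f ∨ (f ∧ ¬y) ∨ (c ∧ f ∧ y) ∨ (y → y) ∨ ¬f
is always true.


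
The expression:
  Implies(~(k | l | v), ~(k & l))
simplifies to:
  True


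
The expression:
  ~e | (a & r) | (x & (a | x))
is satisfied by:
  {a: True, x: True, r: True, e: False}
  {a: True, x: True, r: False, e: False}
  {x: True, r: True, e: False, a: False}
  {x: True, r: False, e: False, a: False}
  {a: True, r: True, e: False, x: False}
  {a: True, r: False, e: False, x: False}
  {r: True, a: False, e: False, x: False}
  {r: False, a: False, e: False, x: False}
  {a: True, x: True, e: True, r: True}
  {a: True, x: True, e: True, r: False}
  {x: True, e: True, r: True, a: False}
  {x: True, e: True, r: False, a: False}
  {a: True, e: True, r: True, x: False}


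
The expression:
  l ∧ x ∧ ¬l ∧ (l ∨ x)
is never true.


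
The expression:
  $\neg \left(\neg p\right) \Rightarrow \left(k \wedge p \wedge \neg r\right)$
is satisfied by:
  {k: True, r: False, p: False}
  {r: False, p: False, k: False}
  {k: True, r: True, p: False}
  {r: True, k: False, p: False}
  {p: True, k: True, r: False}


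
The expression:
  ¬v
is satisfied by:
  {v: False}


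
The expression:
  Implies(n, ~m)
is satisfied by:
  {m: False, n: False}
  {n: True, m: False}
  {m: True, n: False}


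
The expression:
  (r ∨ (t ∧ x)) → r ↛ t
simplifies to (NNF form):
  (¬r ∧ ¬x) ∨ ¬t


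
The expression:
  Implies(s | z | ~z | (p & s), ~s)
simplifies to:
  ~s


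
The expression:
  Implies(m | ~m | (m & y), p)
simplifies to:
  p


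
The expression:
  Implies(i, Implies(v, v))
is always true.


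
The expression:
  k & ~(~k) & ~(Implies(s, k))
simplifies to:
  False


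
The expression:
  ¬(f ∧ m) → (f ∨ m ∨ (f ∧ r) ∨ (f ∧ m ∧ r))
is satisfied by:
  {m: True, f: True}
  {m: True, f: False}
  {f: True, m: False}


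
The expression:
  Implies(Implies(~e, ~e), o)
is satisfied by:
  {o: True}


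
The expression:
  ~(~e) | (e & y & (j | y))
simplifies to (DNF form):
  e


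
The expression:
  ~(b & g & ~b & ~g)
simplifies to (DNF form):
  True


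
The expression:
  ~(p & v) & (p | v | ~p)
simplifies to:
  ~p | ~v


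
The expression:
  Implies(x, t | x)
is always true.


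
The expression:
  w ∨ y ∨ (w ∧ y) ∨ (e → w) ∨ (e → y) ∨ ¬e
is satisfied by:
  {w: True, y: True, e: False}
  {w: True, e: False, y: False}
  {y: True, e: False, w: False}
  {y: False, e: False, w: False}
  {w: True, y: True, e: True}
  {w: True, e: True, y: False}
  {y: True, e: True, w: False}


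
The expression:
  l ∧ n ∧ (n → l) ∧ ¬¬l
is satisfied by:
  {n: True, l: True}


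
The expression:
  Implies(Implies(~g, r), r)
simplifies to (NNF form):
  r | ~g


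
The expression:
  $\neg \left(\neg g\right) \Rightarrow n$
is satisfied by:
  {n: True, g: False}
  {g: False, n: False}
  {g: True, n: True}


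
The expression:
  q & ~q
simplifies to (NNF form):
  False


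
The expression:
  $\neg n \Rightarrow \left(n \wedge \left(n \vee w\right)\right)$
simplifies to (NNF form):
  $n$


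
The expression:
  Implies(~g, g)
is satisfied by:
  {g: True}


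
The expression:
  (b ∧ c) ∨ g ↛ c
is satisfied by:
  {b: True, g: True, c: False}
  {g: True, c: False, b: False}
  {b: True, c: True, g: True}
  {b: True, c: True, g: False}


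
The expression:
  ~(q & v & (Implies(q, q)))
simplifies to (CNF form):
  ~q | ~v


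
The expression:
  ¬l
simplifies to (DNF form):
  ¬l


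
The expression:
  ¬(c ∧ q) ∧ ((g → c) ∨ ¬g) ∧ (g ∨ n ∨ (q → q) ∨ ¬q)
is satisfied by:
  {c: False, g: False, q: False}
  {q: True, c: False, g: False}
  {c: True, q: False, g: False}
  {g: True, c: True, q: False}


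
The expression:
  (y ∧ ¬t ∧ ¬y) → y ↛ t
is always true.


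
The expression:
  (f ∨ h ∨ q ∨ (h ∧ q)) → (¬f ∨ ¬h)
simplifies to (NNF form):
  ¬f ∨ ¬h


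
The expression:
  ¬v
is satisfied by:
  {v: False}


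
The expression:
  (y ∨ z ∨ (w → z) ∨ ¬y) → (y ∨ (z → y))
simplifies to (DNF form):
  y ∨ ¬z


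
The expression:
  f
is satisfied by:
  {f: True}


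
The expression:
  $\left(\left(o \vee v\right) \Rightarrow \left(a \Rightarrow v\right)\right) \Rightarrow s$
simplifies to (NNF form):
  $s \vee \left(a \wedge o \wedge \neg v\right)$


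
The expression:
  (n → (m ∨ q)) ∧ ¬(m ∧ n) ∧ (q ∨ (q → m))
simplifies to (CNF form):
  (q ∨ ¬n) ∧ (¬m ∨ ¬n)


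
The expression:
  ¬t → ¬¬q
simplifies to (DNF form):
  q ∨ t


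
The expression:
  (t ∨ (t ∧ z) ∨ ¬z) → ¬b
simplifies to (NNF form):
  (z ∧ ¬t) ∨ ¬b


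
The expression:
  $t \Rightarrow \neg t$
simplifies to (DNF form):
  $\neg t$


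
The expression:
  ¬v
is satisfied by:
  {v: False}


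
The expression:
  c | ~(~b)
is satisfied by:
  {b: True, c: True}
  {b: True, c: False}
  {c: True, b: False}


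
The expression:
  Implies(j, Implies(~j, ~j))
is always true.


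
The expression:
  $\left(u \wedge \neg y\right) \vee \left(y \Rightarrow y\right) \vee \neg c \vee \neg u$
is always true.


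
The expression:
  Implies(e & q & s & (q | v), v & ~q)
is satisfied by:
  {s: False, e: False, q: False}
  {q: True, s: False, e: False}
  {e: True, s: False, q: False}
  {q: True, e: True, s: False}
  {s: True, q: False, e: False}
  {q: True, s: True, e: False}
  {e: True, s: True, q: False}


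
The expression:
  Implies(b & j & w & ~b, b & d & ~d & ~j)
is always true.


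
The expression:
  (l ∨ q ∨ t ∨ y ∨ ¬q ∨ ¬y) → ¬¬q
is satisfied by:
  {q: True}


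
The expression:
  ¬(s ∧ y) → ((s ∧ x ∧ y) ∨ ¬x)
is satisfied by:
  {y: True, s: True, x: False}
  {y: True, s: False, x: False}
  {s: True, y: False, x: False}
  {y: False, s: False, x: False}
  {y: True, x: True, s: True}


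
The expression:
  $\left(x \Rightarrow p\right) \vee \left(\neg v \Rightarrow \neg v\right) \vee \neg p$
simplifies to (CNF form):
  $\text{True}$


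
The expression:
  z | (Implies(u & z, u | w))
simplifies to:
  True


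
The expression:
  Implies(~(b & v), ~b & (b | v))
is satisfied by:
  {v: True}


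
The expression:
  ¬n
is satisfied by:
  {n: False}


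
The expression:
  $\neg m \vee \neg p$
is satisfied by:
  {p: False, m: False}
  {m: True, p: False}
  {p: True, m: False}


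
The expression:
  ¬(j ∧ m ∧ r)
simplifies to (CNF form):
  ¬j ∨ ¬m ∨ ¬r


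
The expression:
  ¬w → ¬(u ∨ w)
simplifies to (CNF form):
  w ∨ ¬u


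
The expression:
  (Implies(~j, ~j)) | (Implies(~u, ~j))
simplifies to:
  True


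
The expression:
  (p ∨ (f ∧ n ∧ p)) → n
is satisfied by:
  {n: True, p: False}
  {p: False, n: False}
  {p: True, n: True}


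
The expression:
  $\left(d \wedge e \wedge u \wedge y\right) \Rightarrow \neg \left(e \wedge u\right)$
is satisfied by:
  {u: False, e: False, d: False, y: False}
  {y: True, u: False, e: False, d: False}
  {d: True, u: False, e: False, y: False}
  {y: True, d: True, u: False, e: False}
  {e: True, y: False, u: False, d: False}
  {y: True, e: True, u: False, d: False}
  {d: True, e: True, y: False, u: False}
  {y: True, d: True, e: True, u: False}
  {u: True, d: False, e: False, y: False}
  {y: True, u: True, d: False, e: False}
  {d: True, u: True, y: False, e: False}
  {y: True, d: True, u: True, e: False}
  {e: True, u: True, d: False, y: False}
  {y: True, e: True, u: True, d: False}
  {d: True, e: True, u: True, y: False}


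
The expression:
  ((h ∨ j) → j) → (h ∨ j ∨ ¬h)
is always true.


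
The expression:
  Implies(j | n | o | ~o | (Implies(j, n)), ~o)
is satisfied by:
  {o: False}


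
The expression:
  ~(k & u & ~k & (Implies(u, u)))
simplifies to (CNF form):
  True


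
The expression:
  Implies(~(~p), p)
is always true.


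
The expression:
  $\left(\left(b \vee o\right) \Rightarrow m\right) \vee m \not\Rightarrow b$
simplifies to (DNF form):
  $m \vee \left(\neg b \wedge \neg o\right)$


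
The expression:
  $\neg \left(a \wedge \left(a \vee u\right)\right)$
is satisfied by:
  {a: False}


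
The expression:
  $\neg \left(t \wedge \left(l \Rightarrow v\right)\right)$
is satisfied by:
  {l: True, v: False, t: False}
  {v: False, t: False, l: False}
  {l: True, v: True, t: False}
  {v: True, l: False, t: False}
  {t: True, l: True, v: False}


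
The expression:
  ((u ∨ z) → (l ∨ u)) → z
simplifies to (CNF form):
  z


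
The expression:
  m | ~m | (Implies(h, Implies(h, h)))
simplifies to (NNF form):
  True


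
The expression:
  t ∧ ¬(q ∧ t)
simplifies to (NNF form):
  t ∧ ¬q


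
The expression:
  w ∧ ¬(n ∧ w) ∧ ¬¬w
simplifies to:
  w ∧ ¬n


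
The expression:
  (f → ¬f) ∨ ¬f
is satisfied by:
  {f: False}


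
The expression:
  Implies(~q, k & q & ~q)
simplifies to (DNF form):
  q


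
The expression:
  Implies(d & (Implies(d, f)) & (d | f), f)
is always true.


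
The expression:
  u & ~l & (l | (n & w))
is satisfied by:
  {u: True, w: True, n: True, l: False}


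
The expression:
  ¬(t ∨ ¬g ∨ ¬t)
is never true.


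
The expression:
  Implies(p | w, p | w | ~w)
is always true.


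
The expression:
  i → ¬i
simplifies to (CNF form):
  ¬i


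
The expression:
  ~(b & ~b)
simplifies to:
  True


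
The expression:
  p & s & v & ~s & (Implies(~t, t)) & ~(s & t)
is never true.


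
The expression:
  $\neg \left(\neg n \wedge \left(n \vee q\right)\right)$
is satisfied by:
  {n: True, q: False}
  {q: False, n: False}
  {q: True, n: True}


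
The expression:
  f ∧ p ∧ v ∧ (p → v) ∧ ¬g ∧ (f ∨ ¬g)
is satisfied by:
  {p: True, f: True, v: True, g: False}


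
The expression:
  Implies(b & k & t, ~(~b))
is always true.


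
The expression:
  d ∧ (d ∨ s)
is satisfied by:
  {d: True}


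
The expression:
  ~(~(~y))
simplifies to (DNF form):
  ~y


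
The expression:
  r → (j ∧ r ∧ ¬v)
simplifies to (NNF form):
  (j ∧ ¬v) ∨ ¬r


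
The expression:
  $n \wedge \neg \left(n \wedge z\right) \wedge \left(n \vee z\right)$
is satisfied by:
  {n: True, z: False}


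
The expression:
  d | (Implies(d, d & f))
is always true.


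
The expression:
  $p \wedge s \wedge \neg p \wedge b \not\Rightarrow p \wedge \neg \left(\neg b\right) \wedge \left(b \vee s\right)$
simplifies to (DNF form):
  $\text{False}$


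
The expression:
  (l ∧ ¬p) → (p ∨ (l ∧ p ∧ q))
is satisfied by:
  {p: True, l: False}
  {l: False, p: False}
  {l: True, p: True}


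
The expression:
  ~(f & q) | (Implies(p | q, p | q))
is always true.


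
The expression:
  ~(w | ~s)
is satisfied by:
  {s: True, w: False}


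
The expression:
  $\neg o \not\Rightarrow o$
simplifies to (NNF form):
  $\neg o$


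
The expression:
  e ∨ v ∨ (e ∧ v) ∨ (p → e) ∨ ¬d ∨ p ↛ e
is always true.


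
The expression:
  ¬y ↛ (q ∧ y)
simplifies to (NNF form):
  ¬y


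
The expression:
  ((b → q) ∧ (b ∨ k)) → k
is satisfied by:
  {k: True, q: False, b: False}
  {q: False, b: False, k: False}
  {b: True, k: True, q: False}
  {b: True, q: False, k: False}
  {k: True, q: True, b: False}
  {q: True, k: False, b: False}
  {b: True, q: True, k: True}


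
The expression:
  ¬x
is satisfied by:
  {x: False}


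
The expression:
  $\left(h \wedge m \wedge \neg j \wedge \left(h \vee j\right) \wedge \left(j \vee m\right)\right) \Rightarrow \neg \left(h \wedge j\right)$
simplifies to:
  $\text{True}$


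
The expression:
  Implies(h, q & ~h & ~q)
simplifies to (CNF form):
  ~h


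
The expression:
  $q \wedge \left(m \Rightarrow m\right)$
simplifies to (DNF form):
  $q$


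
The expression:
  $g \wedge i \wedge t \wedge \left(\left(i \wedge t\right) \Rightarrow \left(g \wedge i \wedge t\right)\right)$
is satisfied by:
  {t: True, i: True, g: True}


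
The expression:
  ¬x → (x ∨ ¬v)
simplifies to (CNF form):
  x ∨ ¬v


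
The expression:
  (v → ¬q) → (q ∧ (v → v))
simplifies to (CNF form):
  q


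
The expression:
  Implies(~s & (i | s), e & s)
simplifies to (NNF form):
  s | ~i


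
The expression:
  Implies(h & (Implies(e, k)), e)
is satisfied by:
  {e: True, h: False}
  {h: False, e: False}
  {h: True, e: True}


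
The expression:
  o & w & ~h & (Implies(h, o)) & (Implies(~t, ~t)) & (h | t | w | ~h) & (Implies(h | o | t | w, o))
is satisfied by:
  {w: True, o: True, h: False}


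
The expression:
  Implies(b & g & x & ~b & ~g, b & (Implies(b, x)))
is always true.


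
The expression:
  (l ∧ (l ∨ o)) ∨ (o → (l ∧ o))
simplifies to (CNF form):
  l ∨ ¬o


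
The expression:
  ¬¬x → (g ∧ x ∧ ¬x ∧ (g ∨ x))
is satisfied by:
  {x: False}


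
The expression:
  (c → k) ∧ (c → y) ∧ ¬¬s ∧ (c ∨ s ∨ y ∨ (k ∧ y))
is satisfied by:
  {s: True, k: True, y: True, c: False}
  {s: True, k: True, y: False, c: False}
  {s: True, y: True, c: False, k: False}
  {s: True, y: False, c: False, k: False}
  {s: True, k: True, c: True, y: True}


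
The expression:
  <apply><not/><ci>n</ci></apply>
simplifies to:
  <apply><not/><ci>n</ci></apply>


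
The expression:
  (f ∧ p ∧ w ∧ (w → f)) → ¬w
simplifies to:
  ¬f ∨ ¬p ∨ ¬w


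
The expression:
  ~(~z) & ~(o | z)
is never true.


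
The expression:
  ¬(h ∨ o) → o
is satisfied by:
  {o: True, h: True}
  {o: True, h: False}
  {h: True, o: False}


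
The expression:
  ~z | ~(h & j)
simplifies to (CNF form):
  ~h | ~j | ~z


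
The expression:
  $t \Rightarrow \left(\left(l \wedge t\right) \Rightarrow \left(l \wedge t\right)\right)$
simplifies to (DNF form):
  $\text{True}$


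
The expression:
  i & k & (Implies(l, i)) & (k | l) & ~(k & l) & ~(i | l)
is never true.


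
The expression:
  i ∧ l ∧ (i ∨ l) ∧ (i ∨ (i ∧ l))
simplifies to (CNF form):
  i ∧ l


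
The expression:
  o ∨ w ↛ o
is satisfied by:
  {o: True, w: True}
  {o: True, w: False}
  {w: True, o: False}


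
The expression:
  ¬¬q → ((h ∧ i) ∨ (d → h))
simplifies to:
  h ∨ ¬d ∨ ¬q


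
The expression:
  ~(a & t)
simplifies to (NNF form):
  ~a | ~t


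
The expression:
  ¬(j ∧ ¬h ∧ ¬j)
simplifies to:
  True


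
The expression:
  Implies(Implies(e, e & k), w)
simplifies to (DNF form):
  w | (e & ~k)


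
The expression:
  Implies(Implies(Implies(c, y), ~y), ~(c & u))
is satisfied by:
  {y: True, u: False, c: False}
  {u: False, c: False, y: False}
  {y: True, c: True, u: False}
  {c: True, u: False, y: False}
  {y: True, u: True, c: False}
  {u: True, y: False, c: False}
  {y: True, c: True, u: True}


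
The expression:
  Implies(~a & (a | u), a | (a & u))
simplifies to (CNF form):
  a | ~u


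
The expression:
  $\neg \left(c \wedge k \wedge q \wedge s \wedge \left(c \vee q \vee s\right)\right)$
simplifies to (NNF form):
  $\neg c \vee \neg k \vee \neg q \vee \neg s$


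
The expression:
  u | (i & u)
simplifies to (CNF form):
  u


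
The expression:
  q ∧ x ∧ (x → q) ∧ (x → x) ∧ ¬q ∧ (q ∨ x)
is never true.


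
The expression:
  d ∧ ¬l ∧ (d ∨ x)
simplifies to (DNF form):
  d ∧ ¬l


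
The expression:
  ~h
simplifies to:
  ~h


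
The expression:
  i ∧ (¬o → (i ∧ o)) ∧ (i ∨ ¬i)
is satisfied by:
  {i: True, o: True}


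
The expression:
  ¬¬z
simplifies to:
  z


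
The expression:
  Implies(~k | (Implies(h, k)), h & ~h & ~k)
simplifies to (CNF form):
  False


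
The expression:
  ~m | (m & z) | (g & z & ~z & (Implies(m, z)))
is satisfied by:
  {z: True, m: False}
  {m: False, z: False}
  {m: True, z: True}


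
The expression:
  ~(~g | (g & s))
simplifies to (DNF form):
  g & ~s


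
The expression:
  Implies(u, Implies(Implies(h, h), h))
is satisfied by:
  {h: True, u: False}
  {u: False, h: False}
  {u: True, h: True}


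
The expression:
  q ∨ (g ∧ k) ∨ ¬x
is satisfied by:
  {q: True, g: True, k: True, x: False}
  {q: True, g: True, k: False, x: False}
  {q: True, k: True, g: False, x: False}
  {q: True, k: False, g: False, x: False}
  {g: True, k: True, q: False, x: False}
  {g: True, k: False, q: False, x: False}
  {k: True, q: False, g: False, x: False}
  {k: False, q: False, g: False, x: False}
  {x: True, q: True, g: True, k: True}
  {x: True, q: True, g: True, k: False}
  {x: True, q: True, k: True, g: False}
  {x: True, q: True, k: False, g: False}
  {x: True, g: True, k: True, q: False}


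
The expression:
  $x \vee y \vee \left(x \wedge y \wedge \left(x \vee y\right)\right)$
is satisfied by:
  {y: True, x: True}
  {y: True, x: False}
  {x: True, y: False}


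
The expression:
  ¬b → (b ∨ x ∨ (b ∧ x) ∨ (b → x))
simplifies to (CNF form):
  True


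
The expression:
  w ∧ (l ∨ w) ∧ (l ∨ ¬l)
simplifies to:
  w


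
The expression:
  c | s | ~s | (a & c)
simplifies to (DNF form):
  True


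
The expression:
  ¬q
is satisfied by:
  {q: False}


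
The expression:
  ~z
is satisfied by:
  {z: False}


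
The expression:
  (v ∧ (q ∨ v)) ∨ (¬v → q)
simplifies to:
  q ∨ v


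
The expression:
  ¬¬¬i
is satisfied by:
  {i: False}


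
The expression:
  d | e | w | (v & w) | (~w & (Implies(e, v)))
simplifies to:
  True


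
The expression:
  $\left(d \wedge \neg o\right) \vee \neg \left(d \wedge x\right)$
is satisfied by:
  {o: False, d: False, x: False}
  {x: True, o: False, d: False}
  {d: True, o: False, x: False}
  {x: True, d: True, o: False}
  {o: True, x: False, d: False}
  {x: True, o: True, d: False}
  {d: True, o: True, x: False}


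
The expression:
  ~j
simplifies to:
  ~j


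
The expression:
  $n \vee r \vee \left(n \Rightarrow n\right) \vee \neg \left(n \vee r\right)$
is always true.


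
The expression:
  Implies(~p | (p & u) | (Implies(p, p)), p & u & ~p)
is never true.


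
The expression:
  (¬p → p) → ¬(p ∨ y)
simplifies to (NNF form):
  ¬p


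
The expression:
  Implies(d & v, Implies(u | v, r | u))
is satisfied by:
  {r: True, u: True, v: False, d: False}
  {r: True, v: False, u: False, d: False}
  {u: True, r: False, v: False, d: False}
  {r: False, v: False, u: False, d: False}
  {d: True, r: True, u: True, v: False}
  {d: True, r: True, v: False, u: False}
  {d: True, u: True, r: False, v: False}
  {d: True, r: False, v: False, u: False}
  {r: True, v: True, u: True, d: False}
  {r: True, v: True, d: False, u: False}
  {v: True, u: True, d: False, r: False}
  {v: True, d: False, u: False, r: False}
  {r: True, v: True, d: True, u: True}
  {r: True, v: True, d: True, u: False}
  {v: True, d: True, u: True, r: False}


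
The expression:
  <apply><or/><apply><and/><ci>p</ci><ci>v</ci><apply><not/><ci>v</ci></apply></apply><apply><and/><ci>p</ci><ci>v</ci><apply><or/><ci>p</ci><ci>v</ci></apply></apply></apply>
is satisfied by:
  {p: True, v: True}


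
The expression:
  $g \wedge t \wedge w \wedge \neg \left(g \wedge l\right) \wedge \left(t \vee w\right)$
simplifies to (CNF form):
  $g \wedge t \wedge w \wedge \neg l$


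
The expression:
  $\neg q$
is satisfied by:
  {q: False}


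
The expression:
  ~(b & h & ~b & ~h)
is always true.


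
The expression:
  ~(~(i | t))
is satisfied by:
  {i: True, t: True}
  {i: True, t: False}
  {t: True, i: False}


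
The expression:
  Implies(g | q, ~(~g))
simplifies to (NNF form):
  g | ~q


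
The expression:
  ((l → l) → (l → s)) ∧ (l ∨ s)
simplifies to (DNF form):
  s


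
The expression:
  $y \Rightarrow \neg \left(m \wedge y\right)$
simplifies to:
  $\neg m \vee \neg y$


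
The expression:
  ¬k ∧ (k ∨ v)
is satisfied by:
  {v: True, k: False}


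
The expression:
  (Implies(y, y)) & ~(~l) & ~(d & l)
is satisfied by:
  {l: True, d: False}


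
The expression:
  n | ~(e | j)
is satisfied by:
  {n: True, e: False, j: False}
  {j: True, n: True, e: False}
  {n: True, e: True, j: False}
  {j: True, n: True, e: True}
  {j: False, e: False, n: False}


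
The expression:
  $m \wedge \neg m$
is never true.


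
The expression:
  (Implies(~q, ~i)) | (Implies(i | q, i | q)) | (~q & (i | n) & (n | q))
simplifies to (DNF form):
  True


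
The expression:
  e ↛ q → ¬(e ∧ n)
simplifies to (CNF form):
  q ∨ ¬e ∨ ¬n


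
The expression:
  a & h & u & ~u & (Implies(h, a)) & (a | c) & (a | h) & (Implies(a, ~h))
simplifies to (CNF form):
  False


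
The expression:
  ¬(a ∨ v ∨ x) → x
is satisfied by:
  {a: True, x: True, v: True}
  {a: True, x: True, v: False}
  {a: True, v: True, x: False}
  {a: True, v: False, x: False}
  {x: True, v: True, a: False}
  {x: True, v: False, a: False}
  {v: True, x: False, a: False}


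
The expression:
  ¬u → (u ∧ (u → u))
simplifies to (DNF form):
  u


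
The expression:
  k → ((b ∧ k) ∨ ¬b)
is always true.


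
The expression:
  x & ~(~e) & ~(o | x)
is never true.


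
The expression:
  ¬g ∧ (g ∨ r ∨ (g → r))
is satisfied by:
  {g: False}


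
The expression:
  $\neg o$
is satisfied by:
  {o: False}


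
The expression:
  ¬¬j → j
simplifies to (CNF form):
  True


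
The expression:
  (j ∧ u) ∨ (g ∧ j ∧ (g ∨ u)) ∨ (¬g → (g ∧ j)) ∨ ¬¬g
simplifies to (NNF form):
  g ∨ (j ∧ u)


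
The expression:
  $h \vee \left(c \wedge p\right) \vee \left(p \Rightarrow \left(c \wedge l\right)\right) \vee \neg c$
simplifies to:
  $\text{True}$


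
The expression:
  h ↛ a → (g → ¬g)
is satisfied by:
  {a: True, h: False, g: False}
  {h: False, g: False, a: False}
  {g: True, a: True, h: False}
  {g: True, h: False, a: False}
  {a: True, h: True, g: False}
  {h: True, a: False, g: False}
  {g: True, h: True, a: True}


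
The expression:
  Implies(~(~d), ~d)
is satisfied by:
  {d: False}


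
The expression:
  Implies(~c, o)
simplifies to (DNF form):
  c | o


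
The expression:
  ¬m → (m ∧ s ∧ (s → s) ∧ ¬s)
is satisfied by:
  {m: True}


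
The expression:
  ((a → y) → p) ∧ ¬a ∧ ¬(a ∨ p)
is never true.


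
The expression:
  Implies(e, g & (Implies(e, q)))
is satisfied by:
  {q: True, g: True, e: False}
  {q: True, g: False, e: False}
  {g: True, q: False, e: False}
  {q: False, g: False, e: False}
  {q: True, e: True, g: True}


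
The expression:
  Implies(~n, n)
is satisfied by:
  {n: True}


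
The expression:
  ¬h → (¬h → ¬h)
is always true.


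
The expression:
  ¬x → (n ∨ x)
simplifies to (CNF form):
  n ∨ x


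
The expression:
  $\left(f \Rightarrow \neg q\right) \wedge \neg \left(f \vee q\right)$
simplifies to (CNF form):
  $\neg f \wedge \neg q$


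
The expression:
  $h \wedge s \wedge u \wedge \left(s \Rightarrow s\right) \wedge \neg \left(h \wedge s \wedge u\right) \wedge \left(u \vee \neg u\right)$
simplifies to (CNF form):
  $\text{False}$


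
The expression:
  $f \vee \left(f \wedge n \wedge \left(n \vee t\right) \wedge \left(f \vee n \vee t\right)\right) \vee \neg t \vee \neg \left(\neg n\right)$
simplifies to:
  $f \vee n \vee \neg t$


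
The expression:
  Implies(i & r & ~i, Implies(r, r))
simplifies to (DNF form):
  True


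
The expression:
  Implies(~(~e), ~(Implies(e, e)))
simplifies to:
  ~e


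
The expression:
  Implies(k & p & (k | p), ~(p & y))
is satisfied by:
  {p: False, k: False, y: False}
  {y: True, p: False, k: False}
  {k: True, p: False, y: False}
  {y: True, k: True, p: False}
  {p: True, y: False, k: False}
  {y: True, p: True, k: False}
  {k: True, p: True, y: False}


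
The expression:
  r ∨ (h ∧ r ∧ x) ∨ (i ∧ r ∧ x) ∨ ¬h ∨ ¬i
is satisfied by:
  {r: True, h: False, i: False}
  {h: False, i: False, r: False}
  {r: True, i: True, h: False}
  {i: True, h: False, r: False}
  {r: True, h: True, i: False}
  {h: True, r: False, i: False}
  {r: True, i: True, h: True}


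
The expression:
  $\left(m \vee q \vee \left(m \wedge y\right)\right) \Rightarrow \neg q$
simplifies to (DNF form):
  $\neg q$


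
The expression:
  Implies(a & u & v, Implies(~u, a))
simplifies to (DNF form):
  True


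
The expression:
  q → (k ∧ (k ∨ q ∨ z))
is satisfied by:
  {k: True, q: False}
  {q: False, k: False}
  {q: True, k: True}


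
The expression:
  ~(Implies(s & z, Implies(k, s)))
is never true.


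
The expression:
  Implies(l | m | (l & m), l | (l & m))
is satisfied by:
  {l: True, m: False}
  {m: False, l: False}
  {m: True, l: True}


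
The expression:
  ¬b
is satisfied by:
  {b: False}


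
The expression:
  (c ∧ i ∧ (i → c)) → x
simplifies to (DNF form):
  x ∨ ¬c ∨ ¬i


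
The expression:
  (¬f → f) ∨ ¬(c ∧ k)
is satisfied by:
  {f: True, k: False, c: False}
  {f: False, k: False, c: False}
  {c: True, f: True, k: False}
  {c: True, f: False, k: False}
  {k: True, f: True, c: False}
  {k: True, f: False, c: False}
  {k: True, c: True, f: True}


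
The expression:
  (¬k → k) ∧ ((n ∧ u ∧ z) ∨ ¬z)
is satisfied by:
  {n: True, u: True, k: True, z: False}
  {n: True, k: True, u: False, z: False}
  {u: True, k: True, n: False, z: False}
  {k: True, n: False, u: False, z: False}
  {n: True, z: True, u: True, k: True}


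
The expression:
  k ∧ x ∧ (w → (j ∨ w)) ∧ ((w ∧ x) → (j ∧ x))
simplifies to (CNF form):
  k ∧ x ∧ (j ∨ ¬w)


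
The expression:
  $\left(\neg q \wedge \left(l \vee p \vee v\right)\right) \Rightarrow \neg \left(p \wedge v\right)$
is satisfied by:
  {q: True, p: False, v: False}
  {p: False, v: False, q: False}
  {q: True, v: True, p: False}
  {v: True, p: False, q: False}
  {q: True, p: True, v: False}
  {p: True, q: False, v: False}
  {q: True, v: True, p: True}


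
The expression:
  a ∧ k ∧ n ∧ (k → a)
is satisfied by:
  {a: True, n: True, k: True}


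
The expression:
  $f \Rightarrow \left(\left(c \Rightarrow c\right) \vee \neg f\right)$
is always true.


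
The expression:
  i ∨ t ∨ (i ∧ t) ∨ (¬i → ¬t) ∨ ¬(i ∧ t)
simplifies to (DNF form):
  True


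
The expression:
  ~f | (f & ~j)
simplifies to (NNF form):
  ~f | ~j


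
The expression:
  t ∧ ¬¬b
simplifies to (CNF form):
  b ∧ t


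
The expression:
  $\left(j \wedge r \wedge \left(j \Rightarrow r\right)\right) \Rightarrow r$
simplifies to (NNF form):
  $\text{True}$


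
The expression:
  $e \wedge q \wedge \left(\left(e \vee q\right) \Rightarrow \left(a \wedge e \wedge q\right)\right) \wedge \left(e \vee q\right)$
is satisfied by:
  {a: True, e: True, q: True}


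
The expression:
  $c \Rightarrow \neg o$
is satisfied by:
  {c: False, o: False}
  {o: True, c: False}
  {c: True, o: False}


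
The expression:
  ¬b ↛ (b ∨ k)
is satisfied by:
  {k: False, b: False}


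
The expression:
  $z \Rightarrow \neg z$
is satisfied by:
  {z: False}


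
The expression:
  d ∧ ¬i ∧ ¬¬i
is never true.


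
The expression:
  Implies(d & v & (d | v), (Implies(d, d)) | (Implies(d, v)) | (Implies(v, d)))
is always true.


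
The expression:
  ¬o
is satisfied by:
  {o: False}


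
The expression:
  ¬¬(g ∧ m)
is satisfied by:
  {m: True, g: True}


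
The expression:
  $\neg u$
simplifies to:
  $\neg u$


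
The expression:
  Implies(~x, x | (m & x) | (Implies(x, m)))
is always true.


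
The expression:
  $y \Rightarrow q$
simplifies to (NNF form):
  $q \vee \neg y$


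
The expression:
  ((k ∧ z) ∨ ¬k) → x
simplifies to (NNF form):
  x ∨ (k ∧ ¬z)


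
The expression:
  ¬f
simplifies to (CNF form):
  ¬f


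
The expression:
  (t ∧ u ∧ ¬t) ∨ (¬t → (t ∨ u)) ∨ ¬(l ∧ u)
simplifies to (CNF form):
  True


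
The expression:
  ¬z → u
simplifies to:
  u ∨ z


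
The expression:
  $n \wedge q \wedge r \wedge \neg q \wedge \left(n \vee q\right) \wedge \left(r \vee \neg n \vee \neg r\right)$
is never true.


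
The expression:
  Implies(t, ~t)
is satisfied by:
  {t: False}


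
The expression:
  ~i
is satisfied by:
  {i: False}


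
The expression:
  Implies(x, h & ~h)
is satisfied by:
  {x: False}


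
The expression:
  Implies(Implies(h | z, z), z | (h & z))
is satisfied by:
  {z: True, h: True}
  {z: True, h: False}
  {h: True, z: False}


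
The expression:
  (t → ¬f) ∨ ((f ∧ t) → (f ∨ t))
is always true.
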